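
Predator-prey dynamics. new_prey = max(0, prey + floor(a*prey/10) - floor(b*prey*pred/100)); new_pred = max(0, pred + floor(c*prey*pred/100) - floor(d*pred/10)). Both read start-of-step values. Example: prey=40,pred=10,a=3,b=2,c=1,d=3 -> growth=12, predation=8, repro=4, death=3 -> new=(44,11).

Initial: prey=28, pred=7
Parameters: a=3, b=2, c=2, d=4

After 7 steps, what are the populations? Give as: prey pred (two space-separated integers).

Answer: 18 45

Derivation:
Step 1: prey: 28+8-3=33; pred: 7+3-2=8
Step 2: prey: 33+9-5=37; pred: 8+5-3=10
Step 3: prey: 37+11-7=41; pred: 10+7-4=13
Step 4: prey: 41+12-10=43; pred: 13+10-5=18
Step 5: prey: 43+12-15=40; pred: 18+15-7=26
Step 6: prey: 40+12-20=32; pred: 26+20-10=36
Step 7: prey: 32+9-23=18; pred: 36+23-14=45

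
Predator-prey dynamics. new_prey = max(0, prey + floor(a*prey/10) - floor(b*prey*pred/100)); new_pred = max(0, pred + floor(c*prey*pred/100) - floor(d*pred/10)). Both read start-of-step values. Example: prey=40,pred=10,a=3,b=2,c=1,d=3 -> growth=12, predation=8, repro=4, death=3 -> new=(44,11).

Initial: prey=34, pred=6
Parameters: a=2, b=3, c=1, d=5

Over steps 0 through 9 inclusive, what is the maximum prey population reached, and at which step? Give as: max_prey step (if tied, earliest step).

Answer: 71 9

Derivation:
Step 1: prey: 34+6-6=34; pred: 6+2-3=5
Step 2: prey: 34+6-5=35; pred: 5+1-2=4
Step 3: prey: 35+7-4=38; pred: 4+1-2=3
Step 4: prey: 38+7-3=42; pred: 3+1-1=3
Step 5: prey: 42+8-3=47; pred: 3+1-1=3
Step 6: prey: 47+9-4=52; pred: 3+1-1=3
Step 7: prey: 52+10-4=58; pred: 3+1-1=3
Step 8: prey: 58+11-5=64; pred: 3+1-1=3
Step 9: prey: 64+12-5=71; pred: 3+1-1=3
Max prey = 71 at step 9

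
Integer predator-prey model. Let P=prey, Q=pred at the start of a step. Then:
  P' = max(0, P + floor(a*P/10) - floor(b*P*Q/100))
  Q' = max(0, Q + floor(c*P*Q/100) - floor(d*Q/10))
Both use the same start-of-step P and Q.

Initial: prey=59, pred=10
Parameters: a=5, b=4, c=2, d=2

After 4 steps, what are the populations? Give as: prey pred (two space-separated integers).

Step 1: prey: 59+29-23=65; pred: 10+11-2=19
Step 2: prey: 65+32-49=48; pred: 19+24-3=40
Step 3: prey: 48+24-76=0; pred: 40+38-8=70
Step 4: prey: 0+0-0=0; pred: 70+0-14=56

Answer: 0 56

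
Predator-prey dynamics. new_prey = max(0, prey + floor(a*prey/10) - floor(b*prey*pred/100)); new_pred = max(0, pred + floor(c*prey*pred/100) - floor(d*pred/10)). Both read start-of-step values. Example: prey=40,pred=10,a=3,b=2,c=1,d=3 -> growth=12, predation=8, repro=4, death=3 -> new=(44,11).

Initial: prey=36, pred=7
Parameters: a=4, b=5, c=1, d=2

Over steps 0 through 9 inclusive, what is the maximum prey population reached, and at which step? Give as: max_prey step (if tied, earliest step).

Step 1: prey: 36+14-12=38; pred: 7+2-1=8
Step 2: prey: 38+15-15=38; pred: 8+3-1=10
Step 3: prey: 38+15-19=34; pred: 10+3-2=11
Step 4: prey: 34+13-18=29; pred: 11+3-2=12
Step 5: prey: 29+11-17=23; pred: 12+3-2=13
Step 6: prey: 23+9-14=18; pred: 13+2-2=13
Step 7: prey: 18+7-11=14; pred: 13+2-2=13
Step 8: prey: 14+5-9=10; pred: 13+1-2=12
Step 9: prey: 10+4-6=8; pred: 12+1-2=11
Max prey = 38 at step 1

Answer: 38 1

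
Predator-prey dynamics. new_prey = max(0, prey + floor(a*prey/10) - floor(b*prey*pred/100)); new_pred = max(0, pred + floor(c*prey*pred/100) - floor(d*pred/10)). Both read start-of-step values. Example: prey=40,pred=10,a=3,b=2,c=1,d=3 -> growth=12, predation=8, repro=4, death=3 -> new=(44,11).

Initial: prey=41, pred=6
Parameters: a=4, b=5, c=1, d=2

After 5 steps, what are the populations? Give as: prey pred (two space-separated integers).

Answer: 24 17

Derivation:
Step 1: prey: 41+16-12=45; pred: 6+2-1=7
Step 2: prey: 45+18-15=48; pred: 7+3-1=9
Step 3: prey: 48+19-21=46; pred: 9+4-1=12
Step 4: prey: 46+18-27=37; pred: 12+5-2=15
Step 5: prey: 37+14-27=24; pred: 15+5-3=17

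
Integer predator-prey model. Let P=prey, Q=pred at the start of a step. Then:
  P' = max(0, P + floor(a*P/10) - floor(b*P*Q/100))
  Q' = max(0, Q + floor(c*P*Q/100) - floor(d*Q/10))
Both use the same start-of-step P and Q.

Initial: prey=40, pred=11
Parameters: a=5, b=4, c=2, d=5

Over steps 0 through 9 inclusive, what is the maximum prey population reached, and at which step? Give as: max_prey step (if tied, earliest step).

Step 1: prey: 40+20-17=43; pred: 11+8-5=14
Step 2: prey: 43+21-24=40; pred: 14+12-7=19
Step 3: prey: 40+20-30=30; pred: 19+15-9=25
Step 4: prey: 30+15-30=15; pred: 25+15-12=28
Step 5: prey: 15+7-16=6; pred: 28+8-14=22
Step 6: prey: 6+3-5=4; pred: 22+2-11=13
Step 7: prey: 4+2-2=4; pred: 13+1-6=8
Step 8: prey: 4+2-1=5; pred: 8+0-4=4
Step 9: prey: 5+2-0=7; pred: 4+0-2=2
Max prey = 43 at step 1

Answer: 43 1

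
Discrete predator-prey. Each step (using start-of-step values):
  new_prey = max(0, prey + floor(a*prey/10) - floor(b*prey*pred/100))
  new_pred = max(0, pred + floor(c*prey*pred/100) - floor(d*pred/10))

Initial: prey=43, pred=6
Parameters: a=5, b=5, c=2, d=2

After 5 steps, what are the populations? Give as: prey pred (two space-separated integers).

Step 1: prey: 43+21-12=52; pred: 6+5-1=10
Step 2: prey: 52+26-26=52; pred: 10+10-2=18
Step 3: prey: 52+26-46=32; pred: 18+18-3=33
Step 4: prey: 32+16-52=0; pred: 33+21-6=48
Step 5: prey: 0+0-0=0; pred: 48+0-9=39

Answer: 0 39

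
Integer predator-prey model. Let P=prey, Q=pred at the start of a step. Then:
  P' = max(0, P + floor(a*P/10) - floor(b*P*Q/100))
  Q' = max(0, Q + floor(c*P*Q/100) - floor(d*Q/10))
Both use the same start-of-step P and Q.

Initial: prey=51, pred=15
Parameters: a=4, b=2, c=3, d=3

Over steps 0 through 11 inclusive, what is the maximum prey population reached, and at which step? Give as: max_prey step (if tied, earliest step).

Answer: 56 1

Derivation:
Step 1: prey: 51+20-15=56; pred: 15+22-4=33
Step 2: prey: 56+22-36=42; pred: 33+55-9=79
Step 3: prey: 42+16-66=0; pred: 79+99-23=155
Step 4: prey: 0+0-0=0; pred: 155+0-46=109
Step 5: prey: 0+0-0=0; pred: 109+0-32=77
Step 6: prey: 0+0-0=0; pred: 77+0-23=54
Step 7: prey: 0+0-0=0; pred: 54+0-16=38
Step 8: prey: 0+0-0=0; pred: 38+0-11=27
Step 9: prey: 0+0-0=0; pred: 27+0-8=19
Step 10: prey: 0+0-0=0; pred: 19+0-5=14
Step 11: prey: 0+0-0=0; pred: 14+0-4=10
Max prey = 56 at step 1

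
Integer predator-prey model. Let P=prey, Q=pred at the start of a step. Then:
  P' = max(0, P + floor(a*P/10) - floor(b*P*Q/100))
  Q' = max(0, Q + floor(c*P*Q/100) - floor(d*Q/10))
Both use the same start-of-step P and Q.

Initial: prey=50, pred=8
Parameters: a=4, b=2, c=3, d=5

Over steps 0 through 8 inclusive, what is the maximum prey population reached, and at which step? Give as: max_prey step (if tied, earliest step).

Answer: 67 2

Derivation:
Step 1: prey: 50+20-8=62; pred: 8+12-4=16
Step 2: prey: 62+24-19=67; pred: 16+29-8=37
Step 3: prey: 67+26-49=44; pred: 37+74-18=93
Step 4: prey: 44+17-81=0; pred: 93+122-46=169
Step 5: prey: 0+0-0=0; pred: 169+0-84=85
Step 6: prey: 0+0-0=0; pred: 85+0-42=43
Step 7: prey: 0+0-0=0; pred: 43+0-21=22
Step 8: prey: 0+0-0=0; pred: 22+0-11=11
Max prey = 67 at step 2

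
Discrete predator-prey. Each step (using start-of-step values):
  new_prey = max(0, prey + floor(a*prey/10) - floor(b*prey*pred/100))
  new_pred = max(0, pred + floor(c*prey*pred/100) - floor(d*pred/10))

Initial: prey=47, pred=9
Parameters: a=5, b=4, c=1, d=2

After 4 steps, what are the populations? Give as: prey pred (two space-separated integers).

Answer: 32 27

Derivation:
Step 1: prey: 47+23-16=54; pred: 9+4-1=12
Step 2: prey: 54+27-25=56; pred: 12+6-2=16
Step 3: prey: 56+28-35=49; pred: 16+8-3=21
Step 4: prey: 49+24-41=32; pred: 21+10-4=27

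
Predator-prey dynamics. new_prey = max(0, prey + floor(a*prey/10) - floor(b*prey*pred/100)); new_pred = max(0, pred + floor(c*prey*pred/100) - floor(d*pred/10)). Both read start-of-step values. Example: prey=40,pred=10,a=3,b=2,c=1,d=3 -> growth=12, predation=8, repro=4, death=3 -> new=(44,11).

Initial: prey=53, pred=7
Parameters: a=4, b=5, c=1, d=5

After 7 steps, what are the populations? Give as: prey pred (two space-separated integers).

Answer: 62 8

Derivation:
Step 1: prey: 53+21-18=56; pred: 7+3-3=7
Step 2: prey: 56+22-19=59; pred: 7+3-3=7
Step 3: prey: 59+23-20=62; pred: 7+4-3=8
Step 4: prey: 62+24-24=62; pred: 8+4-4=8
Step 5: prey: 62+24-24=62; pred: 8+4-4=8
Step 6: prey: 62+24-24=62; pred: 8+4-4=8
Step 7: prey: 62+24-24=62; pred: 8+4-4=8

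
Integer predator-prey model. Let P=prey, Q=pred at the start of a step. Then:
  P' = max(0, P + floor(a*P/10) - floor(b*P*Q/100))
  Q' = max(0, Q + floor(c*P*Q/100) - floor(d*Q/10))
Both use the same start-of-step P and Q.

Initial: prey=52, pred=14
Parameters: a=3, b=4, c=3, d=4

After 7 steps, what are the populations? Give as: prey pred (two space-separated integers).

Step 1: prey: 52+15-29=38; pred: 14+21-5=30
Step 2: prey: 38+11-45=4; pred: 30+34-12=52
Step 3: prey: 4+1-8=0; pred: 52+6-20=38
Step 4: prey: 0+0-0=0; pred: 38+0-15=23
Step 5: prey: 0+0-0=0; pred: 23+0-9=14
Step 6: prey: 0+0-0=0; pred: 14+0-5=9
Step 7: prey: 0+0-0=0; pred: 9+0-3=6

Answer: 0 6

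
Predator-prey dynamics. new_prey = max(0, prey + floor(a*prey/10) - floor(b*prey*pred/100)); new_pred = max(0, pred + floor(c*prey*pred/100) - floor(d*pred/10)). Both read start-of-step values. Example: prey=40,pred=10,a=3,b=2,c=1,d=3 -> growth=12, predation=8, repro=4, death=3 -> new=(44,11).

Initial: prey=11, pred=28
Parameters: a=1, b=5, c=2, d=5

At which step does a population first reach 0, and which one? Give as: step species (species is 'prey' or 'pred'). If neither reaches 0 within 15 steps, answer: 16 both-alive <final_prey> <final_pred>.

Answer: 1 prey

Derivation:
Step 1: prey: 11+1-15=0; pred: 28+6-14=20
First extinction: prey at step 1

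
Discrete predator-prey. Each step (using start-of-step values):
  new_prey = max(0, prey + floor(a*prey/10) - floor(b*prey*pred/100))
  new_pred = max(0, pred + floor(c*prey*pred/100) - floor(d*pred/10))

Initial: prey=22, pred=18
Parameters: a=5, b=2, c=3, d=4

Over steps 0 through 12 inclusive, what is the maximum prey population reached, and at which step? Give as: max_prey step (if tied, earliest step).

Answer: 28 2

Derivation:
Step 1: prey: 22+11-7=26; pred: 18+11-7=22
Step 2: prey: 26+13-11=28; pred: 22+17-8=31
Step 3: prey: 28+14-17=25; pred: 31+26-12=45
Step 4: prey: 25+12-22=15; pred: 45+33-18=60
Step 5: prey: 15+7-18=4; pred: 60+27-24=63
Step 6: prey: 4+2-5=1; pred: 63+7-25=45
Step 7: prey: 1+0-0=1; pred: 45+1-18=28
Step 8: prey: 1+0-0=1; pred: 28+0-11=17
Step 9: prey: 1+0-0=1; pred: 17+0-6=11
Step 10: prey: 1+0-0=1; pred: 11+0-4=7
Step 11: prey: 1+0-0=1; pred: 7+0-2=5
Step 12: prey: 1+0-0=1; pred: 5+0-2=3
Max prey = 28 at step 2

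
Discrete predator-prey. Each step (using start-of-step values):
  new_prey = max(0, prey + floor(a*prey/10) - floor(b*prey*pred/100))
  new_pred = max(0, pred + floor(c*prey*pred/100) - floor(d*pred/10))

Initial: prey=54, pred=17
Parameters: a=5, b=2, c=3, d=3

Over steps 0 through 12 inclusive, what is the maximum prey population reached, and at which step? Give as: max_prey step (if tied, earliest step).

Step 1: prey: 54+27-18=63; pred: 17+27-5=39
Step 2: prey: 63+31-49=45; pred: 39+73-11=101
Step 3: prey: 45+22-90=0; pred: 101+136-30=207
Step 4: prey: 0+0-0=0; pred: 207+0-62=145
Step 5: prey: 0+0-0=0; pred: 145+0-43=102
Step 6: prey: 0+0-0=0; pred: 102+0-30=72
Step 7: prey: 0+0-0=0; pred: 72+0-21=51
Step 8: prey: 0+0-0=0; pred: 51+0-15=36
Step 9: prey: 0+0-0=0; pred: 36+0-10=26
Step 10: prey: 0+0-0=0; pred: 26+0-7=19
Step 11: prey: 0+0-0=0; pred: 19+0-5=14
Step 12: prey: 0+0-0=0; pred: 14+0-4=10
Max prey = 63 at step 1

Answer: 63 1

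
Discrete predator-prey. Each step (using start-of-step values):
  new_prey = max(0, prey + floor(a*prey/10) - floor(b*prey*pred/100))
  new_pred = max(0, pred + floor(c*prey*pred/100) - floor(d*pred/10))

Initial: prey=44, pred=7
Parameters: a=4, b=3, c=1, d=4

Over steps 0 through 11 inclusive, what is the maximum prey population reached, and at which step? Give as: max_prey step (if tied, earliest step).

Answer: 73 4

Derivation:
Step 1: prey: 44+17-9=52; pred: 7+3-2=8
Step 2: prey: 52+20-12=60; pred: 8+4-3=9
Step 3: prey: 60+24-16=68; pred: 9+5-3=11
Step 4: prey: 68+27-22=73; pred: 11+7-4=14
Step 5: prey: 73+29-30=72; pred: 14+10-5=19
Step 6: prey: 72+28-41=59; pred: 19+13-7=25
Step 7: prey: 59+23-44=38; pred: 25+14-10=29
Step 8: prey: 38+15-33=20; pred: 29+11-11=29
Step 9: prey: 20+8-17=11; pred: 29+5-11=23
Step 10: prey: 11+4-7=8; pred: 23+2-9=16
Step 11: prey: 8+3-3=8; pred: 16+1-6=11
Max prey = 73 at step 4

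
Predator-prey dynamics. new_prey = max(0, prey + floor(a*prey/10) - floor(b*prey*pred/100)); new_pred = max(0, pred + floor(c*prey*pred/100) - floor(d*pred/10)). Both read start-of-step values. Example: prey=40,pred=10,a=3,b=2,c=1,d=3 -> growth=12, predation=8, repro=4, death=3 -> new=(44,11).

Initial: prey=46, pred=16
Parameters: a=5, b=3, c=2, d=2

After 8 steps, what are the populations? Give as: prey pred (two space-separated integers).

Step 1: prey: 46+23-22=47; pred: 16+14-3=27
Step 2: prey: 47+23-38=32; pred: 27+25-5=47
Step 3: prey: 32+16-45=3; pred: 47+30-9=68
Step 4: prey: 3+1-6=0; pred: 68+4-13=59
Step 5: prey: 0+0-0=0; pred: 59+0-11=48
Step 6: prey: 0+0-0=0; pred: 48+0-9=39
Step 7: prey: 0+0-0=0; pred: 39+0-7=32
Step 8: prey: 0+0-0=0; pred: 32+0-6=26

Answer: 0 26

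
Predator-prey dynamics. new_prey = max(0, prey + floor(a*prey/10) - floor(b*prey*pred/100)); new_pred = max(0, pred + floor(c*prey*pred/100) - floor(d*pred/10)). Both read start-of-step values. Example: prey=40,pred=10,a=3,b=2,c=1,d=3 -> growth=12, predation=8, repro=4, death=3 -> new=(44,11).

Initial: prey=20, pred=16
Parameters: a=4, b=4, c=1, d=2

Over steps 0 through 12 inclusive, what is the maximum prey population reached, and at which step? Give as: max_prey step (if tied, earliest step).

Answer: 21 12

Derivation:
Step 1: prey: 20+8-12=16; pred: 16+3-3=16
Step 2: prey: 16+6-10=12; pred: 16+2-3=15
Step 3: prey: 12+4-7=9; pred: 15+1-3=13
Step 4: prey: 9+3-4=8; pred: 13+1-2=12
Step 5: prey: 8+3-3=8; pred: 12+0-2=10
Step 6: prey: 8+3-3=8; pred: 10+0-2=8
Step 7: prey: 8+3-2=9; pred: 8+0-1=7
Step 8: prey: 9+3-2=10; pred: 7+0-1=6
Step 9: prey: 10+4-2=12; pred: 6+0-1=5
Step 10: prey: 12+4-2=14; pred: 5+0-1=4
Step 11: prey: 14+5-2=17; pred: 4+0-0=4
Step 12: prey: 17+6-2=21; pred: 4+0-0=4
Max prey = 21 at step 12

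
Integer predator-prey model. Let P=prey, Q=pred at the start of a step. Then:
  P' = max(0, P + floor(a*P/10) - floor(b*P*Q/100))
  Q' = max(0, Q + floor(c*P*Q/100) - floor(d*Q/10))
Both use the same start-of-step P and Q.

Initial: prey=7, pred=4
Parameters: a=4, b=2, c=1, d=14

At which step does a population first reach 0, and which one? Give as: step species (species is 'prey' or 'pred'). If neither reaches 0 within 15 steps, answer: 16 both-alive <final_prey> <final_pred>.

Step 1: prey: 7+2-0=9; pred: 4+0-5=0
First extinction: pred at step 1

Answer: 1 pred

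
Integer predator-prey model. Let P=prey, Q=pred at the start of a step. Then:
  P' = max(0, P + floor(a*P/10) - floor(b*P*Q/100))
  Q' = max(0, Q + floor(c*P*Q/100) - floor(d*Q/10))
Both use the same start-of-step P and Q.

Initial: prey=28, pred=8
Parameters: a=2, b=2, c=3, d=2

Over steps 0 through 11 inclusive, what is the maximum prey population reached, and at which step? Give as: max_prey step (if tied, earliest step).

Answer: 29 1

Derivation:
Step 1: prey: 28+5-4=29; pred: 8+6-1=13
Step 2: prey: 29+5-7=27; pred: 13+11-2=22
Step 3: prey: 27+5-11=21; pred: 22+17-4=35
Step 4: prey: 21+4-14=11; pred: 35+22-7=50
Step 5: prey: 11+2-11=2; pred: 50+16-10=56
Step 6: prey: 2+0-2=0; pred: 56+3-11=48
Step 7: prey: 0+0-0=0; pred: 48+0-9=39
Step 8: prey: 0+0-0=0; pred: 39+0-7=32
Step 9: prey: 0+0-0=0; pred: 32+0-6=26
Step 10: prey: 0+0-0=0; pred: 26+0-5=21
Step 11: prey: 0+0-0=0; pred: 21+0-4=17
Max prey = 29 at step 1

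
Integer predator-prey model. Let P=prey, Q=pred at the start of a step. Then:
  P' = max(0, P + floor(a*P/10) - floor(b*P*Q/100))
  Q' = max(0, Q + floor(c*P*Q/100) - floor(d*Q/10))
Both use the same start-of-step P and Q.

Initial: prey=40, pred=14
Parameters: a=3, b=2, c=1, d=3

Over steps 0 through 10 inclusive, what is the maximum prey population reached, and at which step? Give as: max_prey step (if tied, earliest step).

Step 1: prey: 40+12-11=41; pred: 14+5-4=15
Step 2: prey: 41+12-12=41; pred: 15+6-4=17
Step 3: prey: 41+12-13=40; pred: 17+6-5=18
Step 4: prey: 40+12-14=38; pred: 18+7-5=20
Step 5: prey: 38+11-15=34; pred: 20+7-6=21
Step 6: prey: 34+10-14=30; pred: 21+7-6=22
Step 7: prey: 30+9-13=26; pred: 22+6-6=22
Step 8: prey: 26+7-11=22; pred: 22+5-6=21
Step 9: prey: 22+6-9=19; pred: 21+4-6=19
Step 10: prey: 19+5-7=17; pred: 19+3-5=17
Max prey = 41 at step 1

Answer: 41 1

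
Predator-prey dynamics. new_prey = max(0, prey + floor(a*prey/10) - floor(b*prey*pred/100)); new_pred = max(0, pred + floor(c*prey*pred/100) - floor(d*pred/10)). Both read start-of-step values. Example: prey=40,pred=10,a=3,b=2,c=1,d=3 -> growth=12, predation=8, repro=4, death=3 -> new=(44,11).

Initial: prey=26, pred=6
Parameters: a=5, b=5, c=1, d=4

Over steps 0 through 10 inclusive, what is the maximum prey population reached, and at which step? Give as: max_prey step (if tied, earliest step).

Answer: 108 7

Derivation:
Step 1: prey: 26+13-7=32; pred: 6+1-2=5
Step 2: prey: 32+16-8=40; pred: 5+1-2=4
Step 3: prey: 40+20-8=52; pred: 4+1-1=4
Step 4: prey: 52+26-10=68; pred: 4+2-1=5
Step 5: prey: 68+34-17=85; pred: 5+3-2=6
Step 6: prey: 85+42-25=102; pred: 6+5-2=9
Step 7: prey: 102+51-45=108; pred: 9+9-3=15
Step 8: prey: 108+54-81=81; pred: 15+16-6=25
Step 9: prey: 81+40-101=20; pred: 25+20-10=35
Step 10: prey: 20+10-35=0; pred: 35+7-14=28
Max prey = 108 at step 7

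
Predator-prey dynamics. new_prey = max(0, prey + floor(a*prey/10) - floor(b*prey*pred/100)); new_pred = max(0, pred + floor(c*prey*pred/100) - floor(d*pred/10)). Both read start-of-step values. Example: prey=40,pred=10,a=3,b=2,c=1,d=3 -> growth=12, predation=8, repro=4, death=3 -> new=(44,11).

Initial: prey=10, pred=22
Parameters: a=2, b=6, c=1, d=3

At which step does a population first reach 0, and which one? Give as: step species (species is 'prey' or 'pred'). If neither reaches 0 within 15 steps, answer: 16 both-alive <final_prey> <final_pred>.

Step 1: prey: 10+2-13=0; pred: 22+2-6=18
First extinction: prey at step 1

Answer: 1 prey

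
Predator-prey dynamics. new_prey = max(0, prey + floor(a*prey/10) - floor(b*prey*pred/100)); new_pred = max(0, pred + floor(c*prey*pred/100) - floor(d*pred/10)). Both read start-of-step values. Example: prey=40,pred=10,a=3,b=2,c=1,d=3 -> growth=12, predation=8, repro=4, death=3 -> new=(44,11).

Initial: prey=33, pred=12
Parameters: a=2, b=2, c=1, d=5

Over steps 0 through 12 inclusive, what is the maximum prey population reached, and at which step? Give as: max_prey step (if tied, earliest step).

Answer: 99 12

Derivation:
Step 1: prey: 33+6-7=32; pred: 12+3-6=9
Step 2: prey: 32+6-5=33; pred: 9+2-4=7
Step 3: prey: 33+6-4=35; pred: 7+2-3=6
Step 4: prey: 35+7-4=38; pred: 6+2-3=5
Step 5: prey: 38+7-3=42; pred: 5+1-2=4
Step 6: prey: 42+8-3=47; pred: 4+1-2=3
Step 7: prey: 47+9-2=54; pred: 3+1-1=3
Step 8: prey: 54+10-3=61; pred: 3+1-1=3
Step 9: prey: 61+12-3=70; pred: 3+1-1=3
Step 10: prey: 70+14-4=80; pred: 3+2-1=4
Step 11: prey: 80+16-6=90; pred: 4+3-2=5
Step 12: prey: 90+18-9=99; pred: 5+4-2=7
Max prey = 99 at step 12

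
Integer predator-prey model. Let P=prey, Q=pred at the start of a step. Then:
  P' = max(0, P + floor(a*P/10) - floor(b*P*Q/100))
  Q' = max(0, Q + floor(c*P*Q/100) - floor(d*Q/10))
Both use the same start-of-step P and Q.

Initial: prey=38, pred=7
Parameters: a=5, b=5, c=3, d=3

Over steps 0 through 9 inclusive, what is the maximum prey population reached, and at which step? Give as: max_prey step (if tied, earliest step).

Step 1: prey: 38+19-13=44; pred: 7+7-2=12
Step 2: prey: 44+22-26=40; pred: 12+15-3=24
Step 3: prey: 40+20-48=12; pred: 24+28-7=45
Step 4: prey: 12+6-27=0; pred: 45+16-13=48
Step 5: prey: 0+0-0=0; pred: 48+0-14=34
Step 6: prey: 0+0-0=0; pred: 34+0-10=24
Step 7: prey: 0+0-0=0; pred: 24+0-7=17
Step 8: prey: 0+0-0=0; pred: 17+0-5=12
Step 9: prey: 0+0-0=0; pred: 12+0-3=9
Max prey = 44 at step 1

Answer: 44 1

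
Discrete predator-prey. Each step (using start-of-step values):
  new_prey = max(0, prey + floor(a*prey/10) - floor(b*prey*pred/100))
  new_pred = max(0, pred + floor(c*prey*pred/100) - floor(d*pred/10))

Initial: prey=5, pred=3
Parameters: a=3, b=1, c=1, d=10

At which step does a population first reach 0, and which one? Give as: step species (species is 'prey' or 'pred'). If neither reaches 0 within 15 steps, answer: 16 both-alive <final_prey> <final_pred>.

Answer: 1 pred

Derivation:
Step 1: prey: 5+1-0=6; pred: 3+0-3=0
First extinction: pred at step 1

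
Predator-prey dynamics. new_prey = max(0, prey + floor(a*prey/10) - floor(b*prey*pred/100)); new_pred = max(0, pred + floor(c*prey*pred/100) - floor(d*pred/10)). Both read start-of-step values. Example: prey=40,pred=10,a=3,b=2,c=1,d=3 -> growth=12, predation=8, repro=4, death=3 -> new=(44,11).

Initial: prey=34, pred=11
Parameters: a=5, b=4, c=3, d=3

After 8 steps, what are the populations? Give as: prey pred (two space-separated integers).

Step 1: prey: 34+17-14=37; pred: 11+11-3=19
Step 2: prey: 37+18-28=27; pred: 19+21-5=35
Step 3: prey: 27+13-37=3; pred: 35+28-10=53
Step 4: prey: 3+1-6=0; pred: 53+4-15=42
Step 5: prey: 0+0-0=0; pred: 42+0-12=30
Step 6: prey: 0+0-0=0; pred: 30+0-9=21
Step 7: prey: 0+0-0=0; pred: 21+0-6=15
Step 8: prey: 0+0-0=0; pred: 15+0-4=11

Answer: 0 11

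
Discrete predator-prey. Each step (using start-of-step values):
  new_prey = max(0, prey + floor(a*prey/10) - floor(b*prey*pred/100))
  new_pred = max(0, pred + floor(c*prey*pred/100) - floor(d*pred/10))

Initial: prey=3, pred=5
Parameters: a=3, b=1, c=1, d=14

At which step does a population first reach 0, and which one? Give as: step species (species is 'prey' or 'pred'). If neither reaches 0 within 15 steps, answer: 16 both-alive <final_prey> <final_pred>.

Step 1: prey: 3+0-0=3; pred: 5+0-7=0
First extinction: pred at step 1

Answer: 1 pred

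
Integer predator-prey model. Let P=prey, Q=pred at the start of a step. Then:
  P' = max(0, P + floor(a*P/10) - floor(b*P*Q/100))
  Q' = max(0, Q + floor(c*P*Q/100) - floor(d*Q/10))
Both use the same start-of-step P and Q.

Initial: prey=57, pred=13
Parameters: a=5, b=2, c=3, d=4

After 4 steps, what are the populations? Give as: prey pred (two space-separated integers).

Step 1: prey: 57+28-14=71; pred: 13+22-5=30
Step 2: prey: 71+35-42=64; pred: 30+63-12=81
Step 3: prey: 64+32-103=0; pred: 81+155-32=204
Step 4: prey: 0+0-0=0; pred: 204+0-81=123

Answer: 0 123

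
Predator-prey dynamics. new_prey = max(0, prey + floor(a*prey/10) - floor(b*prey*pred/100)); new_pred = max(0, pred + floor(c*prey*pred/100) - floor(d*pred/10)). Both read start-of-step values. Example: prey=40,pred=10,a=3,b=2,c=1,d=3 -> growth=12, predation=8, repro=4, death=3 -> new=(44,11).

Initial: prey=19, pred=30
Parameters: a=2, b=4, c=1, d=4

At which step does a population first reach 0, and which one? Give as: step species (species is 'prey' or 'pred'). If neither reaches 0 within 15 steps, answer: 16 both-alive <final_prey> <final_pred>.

Answer: 1 prey

Derivation:
Step 1: prey: 19+3-22=0; pred: 30+5-12=23
First extinction: prey at step 1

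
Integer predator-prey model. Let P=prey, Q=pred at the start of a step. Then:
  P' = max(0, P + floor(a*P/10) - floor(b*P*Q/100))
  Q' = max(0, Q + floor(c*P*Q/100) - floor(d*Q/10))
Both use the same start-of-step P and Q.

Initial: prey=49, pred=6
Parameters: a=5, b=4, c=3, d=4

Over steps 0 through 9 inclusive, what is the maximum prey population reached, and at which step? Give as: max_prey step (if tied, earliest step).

Answer: 64 2

Derivation:
Step 1: prey: 49+24-11=62; pred: 6+8-2=12
Step 2: prey: 62+31-29=64; pred: 12+22-4=30
Step 3: prey: 64+32-76=20; pred: 30+57-12=75
Step 4: prey: 20+10-60=0; pred: 75+45-30=90
Step 5: prey: 0+0-0=0; pred: 90+0-36=54
Step 6: prey: 0+0-0=0; pred: 54+0-21=33
Step 7: prey: 0+0-0=0; pred: 33+0-13=20
Step 8: prey: 0+0-0=0; pred: 20+0-8=12
Step 9: prey: 0+0-0=0; pred: 12+0-4=8
Max prey = 64 at step 2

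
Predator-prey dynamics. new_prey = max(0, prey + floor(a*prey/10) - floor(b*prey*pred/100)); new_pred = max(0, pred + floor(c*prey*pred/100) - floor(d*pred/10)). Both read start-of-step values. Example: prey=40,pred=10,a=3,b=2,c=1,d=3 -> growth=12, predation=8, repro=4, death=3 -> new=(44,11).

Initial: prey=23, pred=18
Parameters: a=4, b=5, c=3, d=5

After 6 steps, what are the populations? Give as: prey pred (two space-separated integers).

Answer: 1 2

Derivation:
Step 1: prey: 23+9-20=12; pred: 18+12-9=21
Step 2: prey: 12+4-12=4; pred: 21+7-10=18
Step 3: prey: 4+1-3=2; pred: 18+2-9=11
Step 4: prey: 2+0-1=1; pred: 11+0-5=6
Step 5: prey: 1+0-0=1; pred: 6+0-3=3
Step 6: prey: 1+0-0=1; pred: 3+0-1=2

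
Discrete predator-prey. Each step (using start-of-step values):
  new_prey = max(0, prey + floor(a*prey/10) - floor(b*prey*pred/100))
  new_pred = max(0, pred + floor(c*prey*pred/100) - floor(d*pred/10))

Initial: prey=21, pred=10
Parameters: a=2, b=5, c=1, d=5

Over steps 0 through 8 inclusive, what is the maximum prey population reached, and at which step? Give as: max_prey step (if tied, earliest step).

Answer: 22 8

Derivation:
Step 1: prey: 21+4-10=15; pred: 10+2-5=7
Step 2: prey: 15+3-5=13; pred: 7+1-3=5
Step 3: prey: 13+2-3=12; pred: 5+0-2=3
Step 4: prey: 12+2-1=13; pred: 3+0-1=2
Step 5: prey: 13+2-1=14; pred: 2+0-1=1
Step 6: prey: 14+2-0=16; pred: 1+0-0=1
Step 7: prey: 16+3-0=19; pred: 1+0-0=1
Step 8: prey: 19+3-0=22; pred: 1+0-0=1
Max prey = 22 at step 8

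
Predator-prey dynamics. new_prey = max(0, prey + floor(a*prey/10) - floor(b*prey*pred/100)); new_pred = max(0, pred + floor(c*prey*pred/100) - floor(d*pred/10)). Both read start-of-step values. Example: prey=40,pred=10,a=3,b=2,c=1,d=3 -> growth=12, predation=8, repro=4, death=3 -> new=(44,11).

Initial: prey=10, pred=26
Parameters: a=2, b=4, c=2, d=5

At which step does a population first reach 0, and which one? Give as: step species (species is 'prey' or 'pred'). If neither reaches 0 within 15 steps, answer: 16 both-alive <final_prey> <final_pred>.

Answer: 16 both-alive 1 1

Derivation:
Step 1: prey: 10+2-10=2; pred: 26+5-13=18
Step 2: prey: 2+0-1=1; pred: 18+0-9=9
Step 3: prey: 1+0-0=1; pred: 9+0-4=5
Step 4: prey: 1+0-0=1; pred: 5+0-2=3
Step 5: prey: 1+0-0=1; pred: 3+0-1=2
Step 6: prey: 1+0-0=1; pred: 2+0-1=1
Step 7: prey: 1+0-0=1; pred: 1+0-0=1
Steps 8-15: state stable at prey=1, pred=1 (no change)
No extinction within 15 steps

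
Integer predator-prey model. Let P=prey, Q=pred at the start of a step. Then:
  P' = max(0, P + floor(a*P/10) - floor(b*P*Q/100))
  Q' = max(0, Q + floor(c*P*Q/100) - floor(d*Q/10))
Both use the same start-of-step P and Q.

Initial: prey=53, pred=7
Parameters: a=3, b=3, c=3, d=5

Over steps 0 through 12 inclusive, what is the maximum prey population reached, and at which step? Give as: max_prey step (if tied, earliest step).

Step 1: prey: 53+15-11=57; pred: 7+11-3=15
Step 2: prey: 57+17-25=49; pred: 15+25-7=33
Step 3: prey: 49+14-48=15; pred: 33+48-16=65
Step 4: prey: 15+4-29=0; pred: 65+29-32=62
Step 5: prey: 0+0-0=0; pred: 62+0-31=31
Step 6: prey: 0+0-0=0; pred: 31+0-15=16
Step 7: prey: 0+0-0=0; pred: 16+0-8=8
Step 8: prey: 0+0-0=0; pred: 8+0-4=4
Step 9: prey: 0+0-0=0; pred: 4+0-2=2
Step 10: prey: 0+0-0=0; pred: 2+0-1=1
Step 11: prey: 0+0-0=0; pred: 1+0-0=1
Step 12: prey: 0+0-0=0; pred: 1+0-0=1
Max prey = 57 at step 1

Answer: 57 1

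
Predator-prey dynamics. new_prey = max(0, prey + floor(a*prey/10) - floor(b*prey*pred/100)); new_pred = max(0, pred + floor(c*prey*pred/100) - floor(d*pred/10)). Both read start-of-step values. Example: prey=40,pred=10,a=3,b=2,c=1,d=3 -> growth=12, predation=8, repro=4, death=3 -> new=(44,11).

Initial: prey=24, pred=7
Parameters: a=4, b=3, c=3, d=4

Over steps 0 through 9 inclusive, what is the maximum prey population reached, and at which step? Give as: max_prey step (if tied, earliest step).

Step 1: prey: 24+9-5=28; pred: 7+5-2=10
Step 2: prey: 28+11-8=31; pred: 10+8-4=14
Step 3: prey: 31+12-13=30; pred: 14+13-5=22
Step 4: prey: 30+12-19=23; pred: 22+19-8=33
Step 5: prey: 23+9-22=10; pred: 33+22-13=42
Step 6: prey: 10+4-12=2; pred: 42+12-16=38
Step 7: prey: 2+0-2=0; pred: 38+2-15=25
Step 8: prey: 0+0-0=0; pred: 25+0-10=15
Step 9: prey: 0+0-0=0; pred: 15+0-6=9
Max prey = 31 at step 2

Answer: 31 2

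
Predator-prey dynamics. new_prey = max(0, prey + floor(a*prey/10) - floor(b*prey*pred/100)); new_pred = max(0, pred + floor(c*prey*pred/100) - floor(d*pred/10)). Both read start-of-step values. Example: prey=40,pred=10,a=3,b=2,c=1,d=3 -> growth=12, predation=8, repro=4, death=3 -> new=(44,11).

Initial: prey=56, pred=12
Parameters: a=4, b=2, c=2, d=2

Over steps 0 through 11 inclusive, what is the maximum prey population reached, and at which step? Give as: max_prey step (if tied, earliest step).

Step 1: prey: 56+22-13=65; pred: 12+13-2=23
Step 2: prey: 65+26-29=62; pred: 23+29-4=48
Step 3: prey: 62+24-59=27; pred: 48+59-9=98
Step 4: prey: 27+10-52=0; pred: 98+52-19=131
Step 5: prey: 0+0-0=0; pred: 131+0-26=105
Step 6: prey: 0+0-0=0; pred: 105+0-21=84
Step 7: prey: 0+0-0=0; pred: 84+0-16=68
Step 8: prey: 0+0-0=0; pred: 68+0-13=55
Step 9: prey: 0+0-0=0; pred: 55+0-11=44
Step 10: prey: 0+0-0=0; pred: 44+0-8=36
Step 11: prey: 0+0-0=0; pred: 36+0-7=29
Max prey = 65 at step 1

Answer: 65 1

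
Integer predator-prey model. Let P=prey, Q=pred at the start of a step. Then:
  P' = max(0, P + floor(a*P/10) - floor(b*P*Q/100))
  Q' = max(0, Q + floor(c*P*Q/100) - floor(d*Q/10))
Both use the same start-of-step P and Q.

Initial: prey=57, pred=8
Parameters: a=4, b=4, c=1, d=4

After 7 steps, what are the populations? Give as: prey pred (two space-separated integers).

Step 1: prey: 57+22-18=61; pred: 8+4-3=9
Step 2: prey: 61+24-21=64; pred: 9+5-3=11
Step 3: prey: 64+25-28=61; pred: 11+7-4=14
Step 4: prey: 61+24-34=51; pred: 14+8-5=17
Step 5: prey: 51+20-34=37; pred: 17+8-6=19
Step 6: prey: 37+14-28=23; pred: 19+7-7=19
Step 7: prey: 23+9-17=15; pred: 19+4-7=16

Answer: 15 16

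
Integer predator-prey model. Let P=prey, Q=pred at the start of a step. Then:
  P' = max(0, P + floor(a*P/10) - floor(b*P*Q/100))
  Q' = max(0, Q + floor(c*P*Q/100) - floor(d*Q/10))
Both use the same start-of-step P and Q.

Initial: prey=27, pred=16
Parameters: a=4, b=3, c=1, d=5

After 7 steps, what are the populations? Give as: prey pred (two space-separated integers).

Answer: 64 5

Derivation:
Step 1: prey: 27+10-12=25; pred: 16+4-8=12
Step 2: prey: 25+10-9=26; pred: 12+3-6=9
Step 3: prey: 26+10-7=29; pred: 9+2-4=7
Step 4: prey: 29+11-6=34; pred: 7+2-3=6
Step 5: prey: 34+13-6=41; pred: 6+2-3=5
Step 6: prey: 41+16-6=51; pred: 5+2-2=5
Step 7: prey: 51+20-7=64; pred: 5+2-2=5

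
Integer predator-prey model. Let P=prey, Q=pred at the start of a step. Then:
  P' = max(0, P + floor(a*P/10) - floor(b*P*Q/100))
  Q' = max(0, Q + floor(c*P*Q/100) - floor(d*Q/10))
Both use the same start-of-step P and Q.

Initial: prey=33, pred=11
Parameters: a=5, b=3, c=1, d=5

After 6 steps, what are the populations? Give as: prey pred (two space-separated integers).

Step 1: prey: 33+16-10=39; pred: 11+3-5=9
Step 2: prey: 39+19-10=48; pred: 9+3-4=8
Step 3: prey: 48+24-11=61; pred: 8+3-4=7
Step 4: prey: 61+30-12=79; pred: 7+4-3=8
Step 5: prey: 79+39-18=100; pred: 8+6-4=10
Step 6: prey: 100+50-30=120; pred: 10+10-5=15

Answer: 120 15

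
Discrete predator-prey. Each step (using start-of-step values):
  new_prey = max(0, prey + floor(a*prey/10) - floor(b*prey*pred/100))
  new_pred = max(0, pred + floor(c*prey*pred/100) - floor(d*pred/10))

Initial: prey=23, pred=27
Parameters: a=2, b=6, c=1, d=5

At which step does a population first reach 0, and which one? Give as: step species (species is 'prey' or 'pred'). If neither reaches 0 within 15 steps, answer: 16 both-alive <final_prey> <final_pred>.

Step 1: prey: 23+4-37=0; pred: 27+6-13=20
First extinction: prey at step 1

Answer: 1 prey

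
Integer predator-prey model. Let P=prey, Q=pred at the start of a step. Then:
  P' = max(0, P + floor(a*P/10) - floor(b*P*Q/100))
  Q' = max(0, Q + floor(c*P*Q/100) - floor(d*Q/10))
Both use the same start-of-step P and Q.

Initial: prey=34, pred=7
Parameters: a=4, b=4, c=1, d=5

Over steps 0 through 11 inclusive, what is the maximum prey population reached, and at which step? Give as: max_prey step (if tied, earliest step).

Answer: 100 7

Derivation:
Step 1: prey: 34+13-9=38; pred: 7+2-3=6
Step 2: prey: 38+15-9=44; pred: 6+2-3=5
Step 3: prey: 44+17-8=53; pred: 5+2-2=5
Step 4: prey: 53+21-10=64; pred: 5+2-2=5
Step 5: prey: 64+25-12=77; pred: 5+3-2=6
Step 6: prey: 77+30-18=89; pred: 6+4-3=7
Step 7: prey: 89+35-24=100; pred: 7+6-3=10
Step 8: prey: 100+40-40=100; pred: 10+10-5=15
Step 9: prey: 100+40-60=80; pred: 15+15-7=23
Step 10: prey: 80+32-73=39; pred: 23+18-11=30
Step 11: prey: 39+15-46=8; pred: 30+11-15=26
Max prey = 100 at step 7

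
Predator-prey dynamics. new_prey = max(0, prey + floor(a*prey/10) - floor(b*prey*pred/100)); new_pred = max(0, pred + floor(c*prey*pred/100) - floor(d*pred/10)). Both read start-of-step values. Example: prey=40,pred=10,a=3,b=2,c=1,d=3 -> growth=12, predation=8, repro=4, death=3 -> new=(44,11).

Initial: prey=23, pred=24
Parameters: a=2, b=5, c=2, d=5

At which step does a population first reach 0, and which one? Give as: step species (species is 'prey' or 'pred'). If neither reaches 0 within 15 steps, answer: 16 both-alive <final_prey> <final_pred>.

Answer: 1 prey

Derivation:
Step 1: prey: 23+4-27=0; pred: 24+11-12=23
First extinction: prey at step 1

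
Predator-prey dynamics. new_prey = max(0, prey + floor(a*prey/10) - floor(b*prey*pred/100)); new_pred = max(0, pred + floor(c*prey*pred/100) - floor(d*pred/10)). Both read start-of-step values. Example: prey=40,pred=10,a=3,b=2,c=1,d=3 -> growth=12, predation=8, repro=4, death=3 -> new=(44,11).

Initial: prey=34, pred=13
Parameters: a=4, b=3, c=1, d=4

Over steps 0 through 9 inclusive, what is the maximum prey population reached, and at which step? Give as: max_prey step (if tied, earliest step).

Step 1: prey: 34+13-13=34; pred: 13+4-5=12
Step 2: prey: 34+13-12=35; pred: 12+4-4=12
Step 3: prey: 35+14-12=37; pred: 12+4-4=12
Step 4: prey: 37+14-13=38; pred: 12+4-4=12
Step 5: prey: 38+15-13=40; pred: 12+4-4=12
Step 6: prey: 40+16-14=42; pred: 12+4-4=12
Step 7: prey: 42+16-15=43; pred: 12+5-4=13
Step 8: prey: 43+17-16=44; pred: 13+5-5=13
Step 9: prey: 44+17-17=44; pred: 13+5-5=13
Max prey = 44 at step 8

Answer: 44 8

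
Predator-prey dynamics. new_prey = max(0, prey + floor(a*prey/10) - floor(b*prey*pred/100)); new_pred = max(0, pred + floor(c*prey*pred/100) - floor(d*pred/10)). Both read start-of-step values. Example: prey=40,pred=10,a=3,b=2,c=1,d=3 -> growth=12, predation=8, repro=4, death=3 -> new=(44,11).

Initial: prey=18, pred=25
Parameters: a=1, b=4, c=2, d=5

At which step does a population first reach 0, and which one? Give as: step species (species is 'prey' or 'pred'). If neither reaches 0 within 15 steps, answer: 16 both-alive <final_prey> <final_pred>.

Step 1: prey: 18+1-18=1; pred: 25+9-12=22
Step 2: prey: 1+0-0=1; pred: 22+0-11=11
Step 3: prey: 1+0-0=1; pred: 11+0-5=6
Step 4: prey: 1+0-0=1; pred: 6+0-3=3
Step 5: prey: 1+0-0=1; pred: 3+0-1=2
Step 6: prey: 1+0-0=1; pred: 2+0-1=1
Step 7: prey: 1+0-0=1; pred: 1+0-0=1
Steps 8-15: state stable at prey=1, pred=1 (no change)
No extinction within 15 steps

Answer: 16 both-alive 1 1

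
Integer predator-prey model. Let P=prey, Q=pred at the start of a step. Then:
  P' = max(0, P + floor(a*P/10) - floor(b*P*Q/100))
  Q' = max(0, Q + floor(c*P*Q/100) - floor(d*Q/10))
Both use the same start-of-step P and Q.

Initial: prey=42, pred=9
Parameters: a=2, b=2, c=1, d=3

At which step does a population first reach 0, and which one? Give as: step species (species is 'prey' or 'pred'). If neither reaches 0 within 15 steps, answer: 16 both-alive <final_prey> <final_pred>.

Step 1: prey: 42+8-7=43; pred: 9+3-2=10
Step 2: prey: 43+8-8=43; pred: 10+4-3=11
Step 3: prey: 43+8-9=42; pred: 11+4-3=12
Step 4: prey: 42+8-10=40; pred: 12+5-3=14
Step 5: prey: 40+8-11=37; pred: 14+5-4=15
Step 6: prey: 37+7-11=33; pred: 15+5-4=16
Step 7: prey: 33+6-10=29; pred: 16+5-4=17
Step 8: prey: 29+5-9=25; pred: 17+4-5=16
Step 9: prey: 25+5-8=22; pred: 16+4-4=16
Step 10: prey: 22+4-7=19; pred: 16+3-4=15
Step 11: prey: 19+3-5=17; pred: 15+2-4=13
Step 12: prey: 17+3-4=16; pred: 13+2-3=12
Step 13: prey: 16+3-3=16; pred: 12+1-3=10
Step 14: prey: 16+3-3=16; pred: 10+1-3=8
Step 15: prey: 16+3-2=17; pred: 8+1-2=7
No extinction within 15 steps

Answer: 16 both-alive 17 7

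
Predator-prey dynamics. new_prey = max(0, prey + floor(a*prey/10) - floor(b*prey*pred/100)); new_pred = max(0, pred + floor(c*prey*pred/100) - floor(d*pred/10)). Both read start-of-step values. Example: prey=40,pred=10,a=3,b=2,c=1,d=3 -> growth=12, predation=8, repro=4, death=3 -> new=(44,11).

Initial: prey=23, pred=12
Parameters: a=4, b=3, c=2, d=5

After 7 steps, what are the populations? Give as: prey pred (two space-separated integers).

Answer: 30 17

Derivation:
Step 1: prey: 23+9-8=24; pred: 12+5-6=11
Step 2: prey: 24+9-7=26; pred: 11+5-5=11
Step 3: prey: 26+10-8=28; pred: 11+5-5=11
Step 4: prey: 28+11-9=30; pred: 11+6-5=12
Step 5: prey: 30+12-10=32; pred: 12+7-6=13
Step 6: prey: 32+12-12=32; pred: 13+8-6=15
Step 7: prey: 32+12-14=30; pred: 15+9-7=17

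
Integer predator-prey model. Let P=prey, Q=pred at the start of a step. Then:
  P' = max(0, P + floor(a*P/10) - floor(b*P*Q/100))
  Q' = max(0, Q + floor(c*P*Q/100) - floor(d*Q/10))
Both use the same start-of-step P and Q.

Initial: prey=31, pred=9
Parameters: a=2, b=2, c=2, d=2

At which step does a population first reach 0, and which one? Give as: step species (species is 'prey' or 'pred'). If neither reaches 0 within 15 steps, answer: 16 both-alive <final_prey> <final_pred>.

Step 1: prey: 31+6-5=32; pred: 9+5-1=13
Step 2: prey: 32+6-8=30; pred: 13+8-2=19
Step 3: prey: 30+6-11=25; pred: 19+11-3=27
Step 4: prey: 25+5-13=17; pred: 27+13-5=35
Step 5: prey: 17+3-11=9; pred: 35+11-7=39
Step 6: prey: 9+1-7=3; pred: 39+7-7=39
Step 7: prey: 3+0-2=1; pred: 39+2-7=34
Step 8: prey: 1+0-0=1; pred: 34+0-6=28
Step 9: prey: 1+0-0=1; pred: 28+0-5=23
Step 10: prey: 1+0-0=1; pred: 23+0-4=19
Step 11: prey: 1+0-0=1; pred: 19+0-3=16
Step 12: prey: 1+0-0=1; pred: 16+0-3=13
Step 13: prey: 1+0-0=1; pred: 13+0-2=11
Step 14: prey: 1+0-0=1; pred: 11+0-2=9
Step 15: prey: 1+0-0=1; pred: 9+0-1=8
No extinction within 15 steps

Answer: 16 both-alive 1 8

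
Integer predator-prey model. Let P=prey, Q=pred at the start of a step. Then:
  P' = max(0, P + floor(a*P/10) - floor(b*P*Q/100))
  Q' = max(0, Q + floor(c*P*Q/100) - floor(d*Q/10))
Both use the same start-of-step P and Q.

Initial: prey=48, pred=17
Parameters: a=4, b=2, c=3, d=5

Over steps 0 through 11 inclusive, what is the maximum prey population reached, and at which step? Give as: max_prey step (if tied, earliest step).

Step 1: prey: 48+19-16=51; pred: 17+24-8=33
Step 2: prey: 51+20-33=38; pred: 33+50-16=67
Step 3: prey: 38+15-50=3; pred: 67+76-33=110
Step 4: prey: 3+1-6=0; pred: 110+9-55=64
Step 5: prey: 0+0-0=0; pred: 64+0-32=32
Step 6: prey: 0+0-0=0; pred: 32+0-16=16
Step 7: prey: 0+0-0=0; pred: 16+0-8=8
Step 8: prey: 0+0-0=0; pred: 8+0-4=4
Step 9: prey: 0+0-0=0; pred: 4+0-2=2
Step 10: prey: 0+0-0=0; pred: 2+0-1=1
Step 11: prey: 0+0-0=0; pred: 1+0-0=1
Max prey = 51 at step 1

Answer: 51 1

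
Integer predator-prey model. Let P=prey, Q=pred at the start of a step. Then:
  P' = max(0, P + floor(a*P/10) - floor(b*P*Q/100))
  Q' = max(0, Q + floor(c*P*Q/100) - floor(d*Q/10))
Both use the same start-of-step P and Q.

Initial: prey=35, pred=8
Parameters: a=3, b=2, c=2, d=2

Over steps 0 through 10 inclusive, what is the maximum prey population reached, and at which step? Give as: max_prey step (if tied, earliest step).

Answer: 43 2

Derivation:
Step 1: prey: 35+10-5=40; pred: 8+5-1=12
Step 2: prey: 40+12-9=43; pred: 12+9-2=19
Step 3: prey: 43+12-16=39; pred: 19+16-3=32
Step 4: prey: 39+11-24=26; pred: 32+24-6=50
Step 5: prey: 26+7-26=7; pred: 50+26-10=66
Step 6: prey: 7+2-9=0; pred: 66+9-13=62
Step 7: prey: 0+0-0=0; pred: 62+0-12=50
Step 8: prey: 0+0-0=0; pred: 50+0-10=40
Step 9: prey: 0+0-0=0; pred: 40+0-8=32
Step 10: prey: 0+0-0=0; pred: 32+0-6=26
Max prey = 43 at step 2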